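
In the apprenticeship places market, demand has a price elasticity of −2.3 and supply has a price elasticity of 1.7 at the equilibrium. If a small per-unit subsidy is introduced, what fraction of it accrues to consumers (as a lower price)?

Consumer share = 0.425

For a small subsidy around the equilibrium, the benefit split depends on the relative slopes, which at a point are proportional to the elasticities.
Buyer share = εs/(εs + |εd|) = 1.7/(1.7 + 2.3) = 0.425; seller share = |εd|/(εs + |εd|) = 0.575.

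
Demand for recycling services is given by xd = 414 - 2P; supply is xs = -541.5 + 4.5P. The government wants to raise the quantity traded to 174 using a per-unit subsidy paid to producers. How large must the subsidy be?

Required subsidy s = 39 per unit

At x = 174, invert demand for the buyer price: Pb = (414 − 174)/2 = 120; invert supply for the seller price: Ps = (174 − (-541.5))/4.5 = 159.
The subsidy must fill the gap: s = Ps − Pb = 159 − 120 = 39.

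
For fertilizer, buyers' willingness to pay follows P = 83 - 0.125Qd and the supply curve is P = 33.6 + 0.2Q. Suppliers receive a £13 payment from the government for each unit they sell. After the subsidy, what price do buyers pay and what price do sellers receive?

Pre-subsidy: 83 - 0.125Q = 33.6 + 0.2Q gives Q* = 152 and P* = 64.
With the subsidy, sellers receive Ps = Pb + 13 for each unit, where Pb is the price buyers pay.
On the curves, Pb = 83 - 0.125Q and Ps = 33.6 + 0.2Q; the wedge Ps − Pb = 13 gives 33.6 + 0.2Q − (83 - 0.125Q) = 13, so Q' = 192.
Then Pb = 83 − 0.125·192 = 59 and Ps = 33.6 + 0.2·192 = 72.

Buyers pay £59; sellers receive £72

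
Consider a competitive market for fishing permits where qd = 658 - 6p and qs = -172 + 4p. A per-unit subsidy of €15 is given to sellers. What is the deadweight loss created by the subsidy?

Pre-subsidy: 658 - 6p = -172 + 4p gives p* = 83, q* = 160.
With the subsidy, sellers receive ps = pb + 15 for each unit, where pb is the price buyers pay.
Supply in terms of pb becomes qs = -172 + 4(pb + 15) = -112 + 4pb. Setting this equal to demand: 658 - 6pb = -112 + 4pb, so pb = 77.
Sellers receive ps = 77 + 15 = 92; q' = 658 − 6·77 = 196.
The subsidy expands output by 196 − 160 = 36 past the efficient level; on those units the gap between marginal cost and willingness to pay runs from 0 up to 15.
DWL = ½ × 15 × 36 = 270.

Deadweight loss = €270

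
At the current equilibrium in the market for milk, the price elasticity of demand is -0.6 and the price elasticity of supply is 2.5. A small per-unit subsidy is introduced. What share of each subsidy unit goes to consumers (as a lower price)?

Consumer share = 25/31

For a small subsidy around the equilibrium, the benefit split depends on the relative slopes, which at a point are proportional to the elasticities.
Buyer share = εs/(εs + |εd|) = 2.5/(2.5 + 0.6) = 25/31; seller share = |εd|/(εs + |εd|) = 6/31.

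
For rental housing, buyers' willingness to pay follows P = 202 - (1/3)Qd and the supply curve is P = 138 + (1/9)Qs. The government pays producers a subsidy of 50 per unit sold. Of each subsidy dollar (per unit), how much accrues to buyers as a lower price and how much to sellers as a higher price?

Pre-subsidy: 202 - (1/3)Q = 138 + (1/9)Q gives Q* = 144 and P* = 154.
With the subsidy, sellers receive Ps = Pb + 50 for each unit, where Pb is the price buyers pay.
On the curves, Pb = 202 - (1/3)Q and Ps = 138 + (1/9)Q; the wedge Ps − Pb = 50 gives 138 + (1/9)Q − (202 - (1/3)Q) = 50, so Q' = 256.5.
Then Pb = 202 − (1/3)·256.5 = 116.5 and Ps = 138 + (1/9)·256.5 = 166.5.
Buyers' price falls by P* − Pb = 154 − 116.5 = 37.5; sellers' price rises by Ps − P* = 166.5 − 154 = 12.5.

Buyers gain 37.5 per unit; sellers gain 12.5 per unit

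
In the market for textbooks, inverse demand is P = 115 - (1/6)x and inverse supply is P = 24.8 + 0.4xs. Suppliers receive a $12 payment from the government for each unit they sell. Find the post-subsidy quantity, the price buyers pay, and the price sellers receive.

Pre-subsidy: 115 - (1/6)x = 24.8 + 0.4x gives x* = 2706/17 and P* = 1504/17.
With the subsidy, sellers receive Ps = Pb + 12 for each unit, where Pb is the price buyers pay.
On the curves, Pb = 115 - (1/6)x and Ps = 24.8 + 0.4x; the wedge Ps − Pb = 12 gives 24.8 + 0.4x − (115 - (1/6)x) = 12, so x' = 3066/17.
Then Pb = 115 − (1/6)·(3066/17) = 1444/17 and Ps = 24.8 + 0.4·(3066/17) = 1648/17.

x' = 3066/17; buyers pay 1444/17; sellers receive 1648/17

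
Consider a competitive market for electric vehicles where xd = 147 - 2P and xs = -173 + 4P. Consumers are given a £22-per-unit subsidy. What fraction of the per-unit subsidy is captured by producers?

Pre-subsidy: 147 - 2P = -173 + 4P gives P* = 160/3, x* = 121/3.
With the rebate, buyers effectively pay Pb = Ps − 22, where Ps is the price sellers receive.
Demand in terms of Ps becomes xd = 147 − 2(Ps − 22) = 191 - 2Ps. Setting this equal to supply: 191 - 2Ps = -173 + 4Ps, so Ps = 182/3.
Buyers pay Pb = 182/3 − 22 = 116/3; x' = -173 + 4·(182/3) = 209/3.
Buyers' price falls by P* − Pb = 160/3 − 116/3 = 44/3; sellers' price rises by Ps − P* = 182/3 − 160/3 = 22/3.
So producers capture (22/3)/22 = 1/3 of each unit of subsidy.

Producer share = 1/3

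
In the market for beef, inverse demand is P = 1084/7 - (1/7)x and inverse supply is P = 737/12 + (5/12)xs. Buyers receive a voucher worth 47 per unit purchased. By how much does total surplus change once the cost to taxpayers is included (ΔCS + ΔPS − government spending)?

Net change in total surplus = -1974

Pre-subsidy: 1084/7 - (1/7)x = 737/12 + (5/12)x gives x* = 167 and P* = 131.
With the rebate, buyers effectively pay Pb = Ps − 47, where Ps is the price sellers receive.
On the curves, Pb = 1084/7 - (1/7)x and Ps = 737/12 + (5/12)x; the wedge Ps − Pb = 47 gives 737/12 + (5/12)x − (1084/7 - (1/7)x) = 47, so x' = 251.
Then Pb = 1084/7 − (1/7)·251 = 119 and Ps = 737/12 + (5/12)·251 = 166.
ΔCS = ½(167 + 251)(131 − 119) = 2508; ΔPS = ½(167 + 251)(166 − 131) = 7315.
Government spending = 47 × 251 = 11797.
Net change = 2508 + 7315 − 11797 = -1974. The loss equals the DWL triangle ½·47·84.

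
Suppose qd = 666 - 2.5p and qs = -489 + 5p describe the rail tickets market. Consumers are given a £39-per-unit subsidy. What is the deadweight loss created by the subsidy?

Pre-subsidy: 666 - 2.5p = -489 + 5p gives p* = 154, q* = 281.
With the rebate, buyers effectively pay pb = ps − 39, where ps is the price sellers receive.
Demand in terms of ps becomes qd = 666 − 2.5(ps − 39) = 763.5 - 2.5ps. Setting this equal to supply: 763.5 - 2.5ps = -489 + 5ps, so ps = 167.
Buyers pay pb = 167 − 39 = 128; q' = -489 + 5·167 = 346.
The subsidy expands output by 346 − 281 = 65 past the efficient level; on those units the gap between marginal cost and willingness to pay runs from 0 up to 39.
DWL = ½ × 39 × 65 = 1267.5.

Deadweight loss = £1267.5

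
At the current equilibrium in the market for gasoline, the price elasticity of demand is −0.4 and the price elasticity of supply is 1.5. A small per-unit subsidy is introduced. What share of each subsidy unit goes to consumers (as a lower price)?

Consumer share = 15/19

For a small subsidy around the equilibrium, the benefit split depends on the relative slopes, which at a point are proportional to the elasticities.
Buyer share = εs/(εs + |εd|) = 1.5/(1.5 + 0.4) = 15/19; seller share = |εd|/(εs + |εd|) = 4/19.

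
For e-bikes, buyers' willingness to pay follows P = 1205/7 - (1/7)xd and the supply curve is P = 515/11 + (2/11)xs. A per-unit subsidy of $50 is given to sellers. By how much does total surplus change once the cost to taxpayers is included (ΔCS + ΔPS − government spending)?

Pre-subsidy: 1205/7 - (1/7)x = 515/11 + (2/11)x gives x* = 386 and P* = 117.
With the subsidy, sellers receive Ps = Pb + 50 for each unit, where Pb is the price buyers pay.
On the curves, Pb = 1205/7 - (1/7)x and Ps = 515/11 + (2/11)x; the wedge Ps − Pb = 50 gives 515/11 + (2/11)x − (1205/7 - (1/7)x) = 50, so x' = 540.
Then Pb = 1205/7 − (1/7)·540 = 95 and Ps = 515/11 + (2/11)·540 = 145.
ΔCS = ½(386 + 540)(117 − 95) = 10186; ΔPS = ½(386 + 540)(145 − 117) = 12964.
Government spending = 50 × 540 = 27000.
Net change = 10186 + 12964 − 27000 = -3850. The loss equals the DWL triangle ½·50·154.

Net change in total surplus = -$3850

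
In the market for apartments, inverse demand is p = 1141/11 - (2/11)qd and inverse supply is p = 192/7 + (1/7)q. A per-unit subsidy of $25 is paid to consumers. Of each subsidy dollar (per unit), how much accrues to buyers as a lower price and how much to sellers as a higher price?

Pre-subsidy: 1141/11 - (2/11)q = 192/7 + (1/7)q gives q* = 235 and p* = 61.
With the rebate, buyers effectively pay pb = ps − 25, where ps is the price sellers receive.
On the curves, pb = 1141/11 - (2/11)q and ps = 192/7 + (1/7)q; the wedge ps − pb = 25 gives 192/7 + (1/7)q − (1141/11 - (2/11)q) = 25, so q' = 312.
Then pb = 1141/11 − (2/11)·312 = 47 and ps = 192/7 + (1/7)·312 = 72.
Buyers' price falls by p* − pb = 61 − 47 = 14; sellers' price rises by ps − p* = 72 − 61 = 11.

Buyers gain $14 per unit; sellers gain $11 per unit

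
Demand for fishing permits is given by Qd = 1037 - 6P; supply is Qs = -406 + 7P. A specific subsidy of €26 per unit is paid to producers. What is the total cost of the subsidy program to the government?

Government cost = €11830

Pre-subsidy: 1037 - 6P = -406 + 7P gives P* = 111, Q* = 371.
With the subsidy, sellers receive Ps = Pb + 26 for each unit, where Pb is the price buyers pay.
Supply in terms of Pb becomes Qs = -406 + 7(Pb + 26) = -224 + 7Pb. Setting this equal to demand: 1037 - 6Pb = -224 + 7Pb, so Pb = 97.
Sellers receive Ps = 97 + 26 = 123; Q' = 1037 − 6·97 = 455.
Government outlay = subsidy × quantity = 26 × 455 = 11830.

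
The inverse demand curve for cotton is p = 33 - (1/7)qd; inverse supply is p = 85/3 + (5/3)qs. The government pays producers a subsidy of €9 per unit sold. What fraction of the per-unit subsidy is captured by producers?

Producer share = 35/38

Pre-subsidy: 33 - (1/7)q = 85/3 + (5/3)q gives q* = 49/19 and p* = 620/19.
With the subsidy, sellers receive ps = pb + 9 for each unit, where pb is the price buyers pay.
On the curves, pb = 33 - (1/7)q and ps = 85/3 + (5/3)q; the wedge ps − pb = 9 gives 85/3 + (5/3)q − (33 - (1/7)q) = 9, so q' = 287/38.
Then pb = 33 − (1/7)·(287/38) = 1213/38 and ps = 85/3 + (5/3)·(287/38) = 1555/38.
Buyers' price falls by p* − pb = 620/19 − 1213/38 = 27/38; sellers' price rises by ps − p* = 1555/38 − 620/19 = 315/38.
So producers capture (315/38)/9 = 35/38 of each unit of subsidy.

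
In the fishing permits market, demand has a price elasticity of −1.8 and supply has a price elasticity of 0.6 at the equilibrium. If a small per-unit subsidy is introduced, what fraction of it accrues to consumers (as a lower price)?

For a small subsidy around the equilibrium, the benefit split depends on the relative slopes, which at a point are proportional to the elasticities.
Buyer share = εs/(εs + |εd|) = 0.6/(0.6 + 1.8) = 0.25; seller share = |εd|/(εs + |εd|) = 0.75.

Consumer share = 0.25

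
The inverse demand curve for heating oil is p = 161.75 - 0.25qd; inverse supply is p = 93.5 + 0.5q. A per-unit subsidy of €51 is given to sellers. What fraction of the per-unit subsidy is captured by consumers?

Pre-subsidy: 161.75 - 0.25q = 93.5 + 0.5q gives q* = 91 and p* = 139.
With the subsidy, sellers receive ps = pb + 51 for each unit, where pb is the price buyers pay.
On the curves, pb = 161.75 - 0.25q and ps = 93.5 + 0.5q; the wedge ps − pb = 51 gives 93.5 + 0.5q − (161.75 - 0.25q) = 51, so q' = 159.
Then pb = 161.75 − 0.25·159 = 122 and ps = 93.5 + 0.5·159 = 173.
Buyers' price falls by p* − pb = 139 − 122 = 17; sellers' price rises by ps − p* = 173 − 139 = 34.
So consumers capture 17/51 = 1/3 of each unit of subsidy.

Consumer share = 1/3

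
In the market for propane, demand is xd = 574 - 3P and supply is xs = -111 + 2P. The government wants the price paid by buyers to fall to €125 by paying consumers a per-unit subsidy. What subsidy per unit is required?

Required subsidy s = €30 per unit

At a buyer price of 125, quantity demanded is 574 − 3·125 = 199.
Sellers supply 199 only when they receive Ps with -111 + 2·Ps = 199, i.e. Ps = 155.
s = Ps − Pb = 155 − 125 = 30.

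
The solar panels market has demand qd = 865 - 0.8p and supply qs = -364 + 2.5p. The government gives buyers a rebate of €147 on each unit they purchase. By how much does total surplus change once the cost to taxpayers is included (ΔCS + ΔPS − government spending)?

Pre-subsidy: 865 - 0.8p = -364 + 2.5p gives p* = 12290/33, q* = 18713/33.
With the rebate, buyers effectively pay pb = ps − 147, where ps is the price sellers receive.
Demand in terms of ps becomes qd = 865 − 0.8(ps − 147) = 982.6 - 0.8ps. Setting this equal to supply: 982.6 - 0.8ps = -364 + 2.5ps, so ps = 13466/33.
Buyers pay pb = 13466/33 − 147 = 8615/33; q' = -364 + 2.5·(13466/33) = 21653/33.
ΔCS = ½(18713/33 + 21653/33)(12290/33 − 8615/33) = 24724175/363; ΔPS = ½(18713/33 + 21653/33)(13466/33 − 12290/33) = 7911736/363.
Government spending = 147 × 21653/33 = 1060997/11.
Net change = 24724175/363 + 7911736/363 − 1060997/11 = -72030/11. The loss equals the DWL triangle ½·147·980/11.

Net change in total surplus = -72030/11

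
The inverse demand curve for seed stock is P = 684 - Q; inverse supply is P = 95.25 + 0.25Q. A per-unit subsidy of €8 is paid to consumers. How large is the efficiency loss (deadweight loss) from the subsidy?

Pre-subsidy: 684 - Q = 95.25 + 0.25Q gives Q* = 471 and P* = 213.
With the rebate, buyers effectively pay Pb = Ps − 8, where Ps is the price sellers receive.
On the curves, Pb = 684 - Q and Ps = 95.25 + 0.25Q; the wedge Ps − Pb = 8 gives 95.25 + 0.25Q − (684 - Q) = 8, so Q' = 477.4.
Then Pb = 684 − 1·477.4 = 206.6 and Ps = 95.25 + 0.25·477.4 = 214.6.
The subsidy expands output by 477.4 − 471 = 6.4 past the efficient level; on those units the gap between marginal cost and willingness to pay runs from 0 up to 8.
DWL = ½ × 8 × 6.4 = 25.6.

Deadweight loss = €25.6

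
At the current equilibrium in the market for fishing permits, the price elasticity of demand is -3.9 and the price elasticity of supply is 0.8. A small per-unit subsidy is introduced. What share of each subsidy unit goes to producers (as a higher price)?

Producer share = 39/47

For a small subsidy around the equilibrium, the benefit split depends on the relative slopes, which at a point are proportional to the elasticities.
Buyer share = εs/(εs + |εd|) = 0.8/(0.8 + 3.9) = 8/47; seller share = |εd|/(εs + |εd|) = 39/47.
So producers capture 39/47 of the subsidy.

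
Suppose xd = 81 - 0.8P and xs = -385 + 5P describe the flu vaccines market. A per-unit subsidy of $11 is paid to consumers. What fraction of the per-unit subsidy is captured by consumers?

Pre-subsidy: 81 - 0.8P = -385 + 5P gives P* = 2330/29, x* = 485/29.
With the rebate, buyers effectively pay Pb = Ps − 11, where Ps is the price sellers receive.
Demand in terms of Ps becomes xd = 81 − 0.8(Ps − 11) = 89.8 - 0.8Ps. Setting this equal to supply: 89.8 - 0.8Ps = -385 + 5Ps, so Ps = 2374/29.
Buyers pay Pb = 2374/29 − 11 = 2055/29; x' = -385 + 5·(2374/29) = 705/29.
Buyers' price falls by P* − Pb = 2330/29 − 2055/29 = 275/29; sellers' price rises by Ps − P* = 2374/29 − 2330/29 = 44/29.
So consumers capture (275/29)/11 = 25/29 of each unit of subsidy.

Consumer share = 25/29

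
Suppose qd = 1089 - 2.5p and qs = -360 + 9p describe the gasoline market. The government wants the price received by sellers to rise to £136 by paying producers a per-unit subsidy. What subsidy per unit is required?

Required subsidy s = £46 per unit

At a seller price of 136, quantity supplied is -360 + 9·136 = 864.
Buyers absorb 864 only when they pay pb with 1089 − 2.5·pb = 864, i.e. pb = 90.
s = ps − pb = 136 − 90 = 46.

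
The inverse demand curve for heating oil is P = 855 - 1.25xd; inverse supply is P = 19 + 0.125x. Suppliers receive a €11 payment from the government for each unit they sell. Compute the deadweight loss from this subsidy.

Deadweight loss = €44

Pre-subsidy: 855 - 1.25x = 19 + 0.125x gives x* = 608 and P* = 95.
With the subsidy, sellers receive Ps = Pb + 11 for each unit, where Pb is the price buyers pay.
On the curves, Pb = 855 - 1.25x and Ps = 19 + 0.125x; the wedge Ps − Pb = 11 gives 19 + 0.125x − (855 - 1.25x) = 11, so x' = 616.
Then Pb = 855 − 1.25·616 = 85 and Ps = 19 + 0.125·616 = 96.
The subsidy expands output by 616 − 608 = 8 past the efficient level; on those units the gap between marginal cost and willingness to pay runs from 0 up to 11.
DWL = ½ × 11 × 8 = 44.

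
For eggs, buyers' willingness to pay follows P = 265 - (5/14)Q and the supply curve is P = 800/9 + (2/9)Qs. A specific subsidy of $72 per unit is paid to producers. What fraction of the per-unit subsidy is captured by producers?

Pre-subsidy: 265 - (5/14)Q = 800/9 + (2/9)Q gives Q* = 22190/73 and P* = 11420/73.
With the subsidy, sellers receive Ps = Pb + 72 for each unit, where Pb is the price buyers pay.
On the curves, Pb = 265 - (5/14)Q and Ps = 800/9 + (2/9)Q; the wedge Ps − Pb = 72 gives 800/9 + (2/9)Q − (265 - (5/14)Q) = 72, so Q' = 31262/73.
Then Pb = 265 − (5/14)·(31262/73) = 8180/73 and Ps = 800/9 + (2/9)·(31262/73) = 13436/73.
Buyers' price falls by P* − Pb = 11420/73 − 8180/73 = 3240/73; sellers' price rises by Ps − P* = 13436/73 − 11420/73 = 2016/73.
So producers capture (2016/73)/72 = 28/73 of each unit of subsidy.

Producer share = 28/73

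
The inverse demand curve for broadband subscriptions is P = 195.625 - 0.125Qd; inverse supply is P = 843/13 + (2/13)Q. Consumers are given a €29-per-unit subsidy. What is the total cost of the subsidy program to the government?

Pre-subsidy: 195.625 - 0.125Q = 843/13 + (2/13)Q gives Q* = 469 and P* = 137.
With the rebate, buyers effectively pay Pb = Ps − 29, where Ps is the price sellers receive.
On the curves, Pb = 195.625 - 0.125Q and Ps = 843/13 + (2/13)Q; the wedge Ps − Pb = 29 gives 843/13 + (2/13)Q − (195.625 - 0.125Q) = 29, so Q' = 573.
Then Pb = 195.625 − 0.125·573 = 124 and Ps = 843/13 + (2/13)·573 = 153.
Government outlay = subsidy × quantity = 29 × 573 = 16617.

Government cost = €16617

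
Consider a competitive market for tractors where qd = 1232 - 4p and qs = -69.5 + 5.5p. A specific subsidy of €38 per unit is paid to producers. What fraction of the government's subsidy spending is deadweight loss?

Pre-subsidy: 1232 - 4p = -69.5 + 5.5p gives p* = 137, q* = 684.
With the subsidy, sellers receive ps = pb + 38 for each unit, where pb is the price buyers pay.
Supply in terms of pb becomes qs = -69.5 + 5.5(pb + 38) = 139.5 + 5.5pb. Setting this equal to demand: 1232 - 4pb = 139.5 + 5.5pb, so pb = 115.
Sellers receive ps = 115 + 38 = 153; q' = 1232 − 4·115 = 772.
ΔCS = ½(684 + 772)(137 − 115) = 16016; ΔPS = ½(684 + 772)(153 − 137) = 11648.
Government spending = 38 × 772 = 29336.
DWL = ½ × 38 × (772 − 684) = 1672; fraction = 1672 / 29336 = 11/193.

DWL / government spending = 11/193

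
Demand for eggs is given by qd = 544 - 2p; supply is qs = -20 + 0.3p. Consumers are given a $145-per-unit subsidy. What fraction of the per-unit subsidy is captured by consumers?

Pre-subsidy: 544 - 2p = -20 + 0.3p gives p* = 5640/23, q* = 1232/23.
With the rebate, buyers effectively pay pb = ps − 145, where ps is the price sellers receive.
Demand in terms of ps becomes qd = 544 − 2(ps − 145) = 834 - 2ps. Setting this equal to supply: 834 - 2ps = -20 + 0.3ps, so ps = 8540/23.
Buyers pay pb = 8540/23 − 145 = 5205/23; q' = -20 + 0.3·(8540/23) = 2102/23.
Buyers' price falls by p* − pb = 5640/23 − 5205/23 = 435/23; sellers' price rises by ps − p* = 8540/23 − 5640/23 = 2900/23.
So consumers capture (435/23)/145 = 3/23 of each unit of subsidy.

Consumer share = 3/23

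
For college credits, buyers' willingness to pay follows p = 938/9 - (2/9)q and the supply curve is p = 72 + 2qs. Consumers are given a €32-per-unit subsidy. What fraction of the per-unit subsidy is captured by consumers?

Pre-subsidy: 938/9 - (2/9)q = 72 + 2q gives q* = 14.5 and p* = 101.
With the rebate, buyers effectively pay pb = ps − 32, where ps is the price sellers receive.
On the curves, pb = 938/9 - (2/9)q and ps = 72 + 2q; the wedge ps − pb = 32 gives 72 + 2q − (938/9 - (2/9)q) = 32, so q' = 28.9.
Then pb = 938/9 − (2/9)·28.9 = 97.8 and ps = 72 + 2·28.9 = 129.8.
Buyers' price falls by p* − pb = 101 − 97.8 = 3.2; sellers' price rises by ps − p* = 129.8 − 101 = 28.8.
So consumers capture 3.2/32 = 0.1 of each unit of subsidy.

Consumer share = 0.1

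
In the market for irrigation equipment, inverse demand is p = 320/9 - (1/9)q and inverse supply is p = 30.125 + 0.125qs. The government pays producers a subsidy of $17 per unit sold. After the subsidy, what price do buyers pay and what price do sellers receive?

Pre-subsidy: 320/9 - (1/9)q = 30.125 + 0.125q gives q* = 23 and p* = 33.
With the subsidy, sellers receive ps = pb + 17 for each unit, where pb is the price buyers pay.
On the curves, pb = 320/9 - (1/9)q and ps = 30.125 + 0.125q; the wedge ps − pb = 17 gives 30.125 + 0.125q − (320/9 - (1/9)q) = 17, so q' = 95.
Then pb = 320/9 − (1/9)·95 = 25 and ps = 30.125 + 0.125·95 = 42.

Buyers pay $25; sellers receive $42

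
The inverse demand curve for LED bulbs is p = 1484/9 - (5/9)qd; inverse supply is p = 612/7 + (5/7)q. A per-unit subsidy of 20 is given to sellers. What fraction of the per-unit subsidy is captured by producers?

Pre-subsidy: 1484/9 - (5/9)q = 612/7 + (5/7)q gives q* = 61 and p* = 131.
With the subsidy, sellers receive ps = pb + 20 for each unit, where pb is the price buyers pay.
On the curves, pb = 1484/9 - (5/9)q and ps = 612/7 + (5/7)q; the wedge ps − pb = 20 gives 612/7 + (5/7)q − (1484/9 - (5/9)q) = 20, so q' = 76.75.
Then pb = 1484/9 − (5/9)·76.75 = 122.25 and ps = 612/7 + (5/7)·76.75 = 142.25.
Buyers' price falls by p* − pb = 131 − 122.25 = 8.75; sellers' price rises by ps − p* = 142.25 − 131 = 11.25.
So producers capture 11.25/20 = 0.5625 of each unit of subsidy.

Producer share = 0.5625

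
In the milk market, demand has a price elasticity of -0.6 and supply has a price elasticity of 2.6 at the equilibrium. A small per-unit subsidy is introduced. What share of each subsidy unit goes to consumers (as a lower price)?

Consumer share = 0.8125

For a small subsidy around the equilibrium, the benefit split depends on the relative slopes, which at a point are proportional to the elasticities.
Buyer share = εs/(εs + |εd|) = 2.6/(2.6 + 0.6) = 0.8125; seller share = |εd|/(εs + |εd|) = 0.1875.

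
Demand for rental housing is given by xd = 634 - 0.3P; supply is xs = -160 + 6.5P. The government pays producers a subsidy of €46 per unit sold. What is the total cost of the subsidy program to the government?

Pre-subsidy: 634 - 0.3P = -160 + 6.5P gives P* = 1985/17, x* = 20365/34.
With the subsidy, sellers receive Ps = Pb + 46 for each unit, where Pb is the price buyers pay.
Supply in terms of Pb becomes xs = -160 + 6.5(Pb + 46) = 139 + 6.5Pb. Setting this equal to demand: 634 - 0.3Pb = 139 + 6.5Pb, so Pb = 2475/34.
Sellers receive Ps = 2475/34 + 46 = 4039/34; x' = 634 − 0.3·(2475/34) = 41627/68.
Government outlay = subsidy × quantity = 46 × 41627/68 = 957421/34.

Government cost = 957421/34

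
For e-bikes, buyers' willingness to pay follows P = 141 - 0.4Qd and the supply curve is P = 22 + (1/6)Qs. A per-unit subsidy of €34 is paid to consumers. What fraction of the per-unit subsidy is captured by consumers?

Consumer share = 12/17

Pre-subsidy: 141 - 0.4Q = 22 + (1/6)Q gives Q* = 210 and P* = 57.
With the rebate, buyers effectively pay Pb = Ps − 34, where Ps is the price sellers receive.
On the curves, Pb = 141 - 0.4Q and Ps = 22 + (1/6)Q; the wedge Ps − Pb = 34 gives 22 + (1/6)Q − (141 - 0.4Q) = 34, so Q' = 270.
Then Pb = 141 − 0.4·270 = 33 and Ps = 22 + (1/6)·270 = 67.
Buyers' price falls by P* − Pb = 57 − 33 = 24; sellers' price rises by Ps − P* = 67 − 57 = 10.
So consumers capture 24/34 = 12/17 of each unit of subsidy.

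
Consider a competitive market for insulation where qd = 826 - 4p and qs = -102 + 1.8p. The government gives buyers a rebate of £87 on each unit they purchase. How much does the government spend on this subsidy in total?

Pre-subsidy: 826 - 4p = -102 + 1.8p gives p* = 160, q* = 186.
With the rebate, buyers effectively pay pb = ps − 87, where ps is the price sellers receive.
Demand in terms of ps becomes qd = 826 − 4(ps − 87) = 1174 - 4ps. Setting this equal to supply: 1174 - 4ps = -102 + 1.8ps, so ps = 220.
Buyers pay pb = 220 − 87 = 133; q' = -102 + 1.8·220 = 294.
Government outlay = subsidy × quantity = 87 × 294 = 25578.

Government cost = £25578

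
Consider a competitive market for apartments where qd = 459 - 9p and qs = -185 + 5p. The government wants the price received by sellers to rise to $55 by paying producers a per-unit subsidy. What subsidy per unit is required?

At a seller price of 55, quantity supplied is -185 + 5·55 = 90.
Buyers absorb 90 only when they pay pb with 459 − 9·pb = 90, i.e. pb = 41.
s = ps − pb = 55 − 41 = 14.

Required subsidy s = $14 per unit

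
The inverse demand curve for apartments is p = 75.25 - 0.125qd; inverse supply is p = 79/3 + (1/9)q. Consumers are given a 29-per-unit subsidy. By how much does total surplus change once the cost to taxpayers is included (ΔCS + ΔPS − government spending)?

Pre-subsidy: 75.25 - 0.125q = 79/3 + (1/9)q gives q* = 3522/17 and p* = 839/17.
With the rebate, buyers effectively pay pb = ps − 29, where ps is the price sellers receive.
On the curves, pb = 75.25 - 0.125q and ps = 79/3 + (1/9)q; the wedge ps − pb = 29 gives 79/3 + (1/9)q − (75.25 - 0.125q) = 29, so q' = 330.
Then pb = 75.25 − 0.125·330 = 34 and ps = 79/3 + (1/9)·330 = 63.
ΔCS = ½(3522/17 + 330)(839/17 − 34) = 1191726/289; ΔPS = ½(3522/17 + 330)(63 − 839/17) = 1059312/289.
Government spending = 29 × 330 = 9570.
Net change = 1191726/289 + 1059312/289 − 9570 = -30276/17. The loss equals the DWL triangle ½·29·2088/17.

Net change in total surplus = -30276/17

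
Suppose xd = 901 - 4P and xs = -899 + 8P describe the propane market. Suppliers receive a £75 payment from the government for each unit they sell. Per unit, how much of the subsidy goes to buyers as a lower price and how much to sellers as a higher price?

Buyers gain £50 per unit; sellers gain £25 per unit

Pre-subsidy: 901 - 4P = -899 + 8P gives P* = 150, x* = 301.
With the subsidy, sellers receive Ps = Pb + 75 for each unit, where Pb is the price buyers pay.
Supply in terms of Pb becomes xs = -899 + 8(Pb + 75) = -299 + 8Pb. Setting this equal to demand: 901 - 4Pb = -299 + 8Pb, so Pb = 100.
Sellers receive Ps = 100 + 75 = 175; x' = 901 − 4·100 = 501.
Buyers' price falls by P* − Pb = 150 − 100 = 50; sellers' price rises by Ps − P* = 175 − 150 = 25.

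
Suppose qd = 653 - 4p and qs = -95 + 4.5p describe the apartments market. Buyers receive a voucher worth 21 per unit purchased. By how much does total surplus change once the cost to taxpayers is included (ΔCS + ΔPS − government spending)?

Pre-subsidy: 653 - 4p = -95 + 4.5p gives p* = 88, q* = 301.
With the rebate, buyers effectively pay pb = ps − 21, where ps is the price sellers receive.
Demand in terms of ps becomes qd = 653 − 4(ps − 21) = 737 - 4ps. Setting this equal to supply: 737 - 4ps = -95 + 4.5ps, so ps = 1664/17.
Buyers pay pb = 1664/17 − 21 = 1307/17; q' = -95 + 4.5·(1664/17) = 5873/17.
ΔCS = ½(301 + 5873/17)(88 − 1307/17) = 1038555/289; ΔPS = ½(301 + 5873/17)(1664/17 − 88) = 923160/289.
Government spending = 21 × 5873/17 = 123333/17.
Net change = 1038555/289 + 923160/289 − 123333/17 = -7938/17. The loss equals the DWL triangle ½·21·756/17.

Net change in total surplus = -7938/17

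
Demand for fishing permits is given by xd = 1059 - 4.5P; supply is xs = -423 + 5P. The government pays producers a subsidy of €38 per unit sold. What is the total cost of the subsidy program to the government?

Government cost = €16986

Pre-subsidy: 1059 - 4.5P = -423 + 5P gives P* = 156, x* = 357.
With the subsidy, sellers receive Ps = Pb + 38 for each unit, where Pb is the price buyers pay.
Supply in terms of Pb becomes xs = -423 + 5(Pb + 38) = -233 + 5Pb. Setting this equal to demand: 1059 - 4.5Pb = -233 + 5Pb, so Pb = 136.
Sellers receive Ps = 136 + 38 = 174; x' = 1059 − 4.5·136 = 447.
Government outlay = subsidy × quantity = 38 × 447 = 16986.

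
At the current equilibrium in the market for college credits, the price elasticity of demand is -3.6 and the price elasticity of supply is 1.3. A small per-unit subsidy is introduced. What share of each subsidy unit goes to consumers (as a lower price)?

Consumer share = 13/49

For a small subsidy around the equilibrium, the benefit split depends on the relative slopes, which at a point are proportional to the elasticities.
Buyer share = εs/(εs + |εd|) = 1.3/(1.3 + 3.6) = 13/49; seller share = |εd|/(εs + |εd|) = 36/49.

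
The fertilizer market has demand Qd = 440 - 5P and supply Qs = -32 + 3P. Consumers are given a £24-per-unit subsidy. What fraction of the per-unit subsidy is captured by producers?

Pre-subsidy: 440 - 5P = -32 + 3P gives P* = 59, Q* = 145.
With the rebate, buyers effectively pay Pb = Ps − 24, where Ps is the price sellers receive.
Demand in terms of Ps becomes Qd = 440 − 5(Ps − 24) = 560 - 5Ps. Setting this equal to supply: 560 - 5Ps = -32 + 3Ps, so Ps = 74.
Buyers pay Pb = 74 − 24 = 50; Q' = -32 + 3·74 = 190.
Buyers' price falls by P* − Pb = 59 − 50 = 9; sellers' price rises by Ps − P* = 74 − 59 = 15.
So producers capture 15/24 = 0.625 of each unit of subsidy.

Producer share = 0.625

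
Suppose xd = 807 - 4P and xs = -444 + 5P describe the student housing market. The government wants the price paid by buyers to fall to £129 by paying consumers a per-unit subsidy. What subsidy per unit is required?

At a buyer price of 129, quantity demanded is 807 − 4·129 = 291.
Sellers supply 291 only when they receive Ps with -444 + 5·Ps = 291, i.e. Ps = 147.
s = Ps − Pb = 147 − 129 = 18.

Required subsidy s = £18 per unit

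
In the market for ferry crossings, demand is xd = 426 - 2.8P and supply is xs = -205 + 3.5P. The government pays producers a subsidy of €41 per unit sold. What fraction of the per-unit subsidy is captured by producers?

Pre-subsidy: 426 - 2.8P = -205 + 3.5P gives P* = 6310/63, x* = 1310/9.
With the subsidy, sellers receive Ps = Pb + 41 for each unit, where Pb is the price buyers pay.
Supply in terms of Pb becomes xs = -205 + 3.5(Pb + 41) = -61.5 + 3.5Pb. Setting this equal to demand: 426 - 2.8Pb = -61.5 + 3.5Pb, so Pb = 1625/21.
Sellers receive Ps = 1625/21 + 41 = 2486/21; x' = 426 − 2.8·(1625/21) = 628/3.
Buyers' price falls by P* − Pb = 6310/63 − 1625/21 = 205/9; sellers' price rises by Ps − P* = 2486/21 − 6310/63 = 164/9.
So producers capture (164/9)/41 = 4/9 of each unit of subsidy.

Producer share = 4/9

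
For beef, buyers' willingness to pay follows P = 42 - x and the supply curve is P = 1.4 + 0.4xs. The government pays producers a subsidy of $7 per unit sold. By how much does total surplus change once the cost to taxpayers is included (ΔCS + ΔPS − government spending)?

Net change in total surplus = -$17.5

Pre-subsidy: 42 - x = 1.4 + 0.4x gives x* = 29 and P* = 13.
With the subsidy, sellers receive Ps = Pb + 7 for each unit, where Pb is the price buyers pay.
On the curves, Pb = 42 - x and Ps = 1.4 + 0.4x; the wedge Ps − Pb = 7 gives 1.4 + 0.4x − (42 - x) = 7, so x' = 34.
Then Pb = 42 − 1·34 = 8 and Ps = 1.4 + 0.4·34 = 15.
ΔCS = ½(29 + 34)(13 − 8) = 157.5; ΔPS = ½(29 + 34)(15 − 13) = 63.
Government spending = 7 × 34 = 238.
Net change = 157.5 + 63 − 238 = -17.5. The loss equals the DWL triangle ½·7·5.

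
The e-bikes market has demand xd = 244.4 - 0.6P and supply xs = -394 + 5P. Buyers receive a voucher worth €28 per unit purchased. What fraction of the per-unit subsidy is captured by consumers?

Consumer share = 25/28

Pre-subsidy: 244.4 - 0.6P = -394 + 5P gives P* = 114, x* = 176.
With the rebate, buyers effectively pay Pb = Ps − 28, where Ps is the price sellers receive.
Demand in terms of Ps becomes xd = 244.4 − 0.6(Ps − 28) = 261.2 - 0.6Ps. Setting this equal to supply: 261.2 - 0.6Ps = -394 + 5Ps, so Ps = 117.
Buyers pay Pb = 117 − 28 = 89; x' = -394 + 5·117 = 191.
Buyers' price falls by P* − Pb = 114 − 89 = 25; sellers' price rises by Ps − P* = 117 − 114 = 3.
So consumers capture 25/28 = 25/28 of each unit of subsidy.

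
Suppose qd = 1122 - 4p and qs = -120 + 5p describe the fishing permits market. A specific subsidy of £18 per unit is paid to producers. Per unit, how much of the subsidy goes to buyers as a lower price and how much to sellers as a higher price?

Pre-subsidy: 1122 - 4p = -120 + 5p gives p* = 138, q* = 570.
With the subsidy, sellers receive ps = pb + 18 for each unit, where pb is the price buyers pay.
Supply in terms of pb becomes qs = -120 + 5(pb + 18) = -30 + 5pb. Setting this equal to demand: 1122 - 4pb = -30 + 5pb, so pb = 128.
Sellers receive ps = 128 + 18 = 146; q' = 1122 − 4·128 = 610.
Buyers' price falls by p* − pb = 138 − 128 = 10; sellers' price rises by ps − p* = 146 − 138 = 8.

Buyers gain £10 per unit; sellers gain £8 per unit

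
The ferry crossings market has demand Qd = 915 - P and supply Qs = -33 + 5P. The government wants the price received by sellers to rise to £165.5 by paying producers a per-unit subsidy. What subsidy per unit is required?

Required subsidy s = £45 per unit

At a seller price of 165.5, quantity supplied is -33 + 5·165.5 = 794.5.
Buyers absorb 794.5 only when they pay Pb with 915 − 1·Pb = 794.5, i.e. Pb = 120.5.
s = Ps − Pb = 165.5 − 120.5 = 45.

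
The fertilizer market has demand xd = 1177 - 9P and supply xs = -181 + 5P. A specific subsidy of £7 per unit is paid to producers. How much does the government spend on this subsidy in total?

Government cost = £2285.5

Pre-subsidy: 1177 - 9P = -181 + 5P gives P* = 97, x* = 304.
With the subsidy, sellers receive Ps = Pb + 7 for each unit, where Pb is the price buyers pay.
Supply in terms of Pb becomes xs = -181 + 5(Pb + 7) = -146 + 5Pb. Setting this equal to demand: 1177 - 9Pb = -146 + 5Pb, so Pb = 94.5.
Sellers receive Ps = 94.5 + 7 = 101.5; x' = 1177 − 9·94.5 = 326.5.
Government outlay = subsidy × quantity = 7 × 326.5 = 2285.5.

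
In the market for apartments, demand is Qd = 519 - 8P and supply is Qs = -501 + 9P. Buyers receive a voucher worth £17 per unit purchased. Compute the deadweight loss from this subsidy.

Pre-subsidy: 519 - 8P = -501 + 9P gives P* = 60, Q* = 39.
With the rebate, buyers effectively pay Pb = Ps − 17, where Ps is the price sellers receive.
Demand in terms of Ps becomes Qd = 519 − 8(Ps − 17) = 655 - 8Ps. Setting this equal to supply: 655 - 8Ps = -501 + 9Ps, so Ps = 68.
Buyers pay Pb = 68 − 17 = 51; Q' = -501 + 9·68 = 111.
The subsidy expands output by 111 − 39 = 72 past the efficient level; on those units the gap between marginal cost and willingness to pay runs from 0 up to 17.
DWL = ½ × 17 × 72 = 612.

Deadweight loss = £612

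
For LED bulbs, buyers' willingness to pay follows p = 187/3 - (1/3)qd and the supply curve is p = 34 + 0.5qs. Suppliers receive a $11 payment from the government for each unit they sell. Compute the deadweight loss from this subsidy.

Deadweight loss = $72.6

Pre-subsidy: 187/3 - (1/3)q = 34 + 0.5q gives q* = 34 and p* = 51.
With the subsidy, sellers receive ps = pb + 11 for each unit, where pb is the price buyers pay.
On the curves, pb = 187/3 - (1/3)q and ps = 34 + 0.5q; the wedge ps − pb = 11 gives 34 + 0.5q − (187/3 - (1/3)q) = 11, so q' = 47.2.
Then pb = 187/3 − (1/3)·47.2 = 46.6 and ps = 34 + 0.5·47.2 = 57.6.
The subsidy expands output by 47.2 − 34 = 13.2 past the efficient level; on those units the gap between marginal cost and willingness to pay runs from 0 up to 11.
DWL = ½ × 11 × 13.2 = 72.6.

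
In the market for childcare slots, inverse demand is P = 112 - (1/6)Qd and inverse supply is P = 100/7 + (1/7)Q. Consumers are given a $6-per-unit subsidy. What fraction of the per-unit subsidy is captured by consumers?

Pre-subsidy: 112 - (1/6)Q = 100/7 + (1/7)Q gives Q* = 4104/13 and P* = 772/13.
With the rebate, buyers effectively pay Pb = Ps − 6, where Ps is the price sellers receive.
On the curves, Pb = 112 - (1/6)Q and Ps = 100/7 + (1/7)Q; the wedge Ps − Pb = 6 gives 100/7 + (1/7)Q − (112 - (1/6)Q) = 6, so Q' = 4356/13.
Then Pb = 112 − (1/6)·(4356/13) = 730/13 and Ps = 100/7 + (1/7)·(4356/13) = 808/13.
Buyers' price falls by P* − Pb = 772/13 − 730/13 = 42/13; sellers' price rises by Ps − P* = 808/13 − 772/13 = 36/13.
So consumers capture (42/13)/6 = 7/13 of each unit of subsidy.

Consumer share = 7/13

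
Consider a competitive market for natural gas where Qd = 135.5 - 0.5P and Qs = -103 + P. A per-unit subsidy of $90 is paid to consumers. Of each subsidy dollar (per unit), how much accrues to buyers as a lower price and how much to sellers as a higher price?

Pre-subsidy: 135.5 - 0.5P = -103 + P gives P* = 159, Q* = 56.
With the rebate, buyers effectively pay Pb = Ps − 90, where Ps is the price sellers receive.
Demand in terms of Ps becomes Qd = 135.5 − 0.5(Ps − 90) = 180.5 - 0.5Ps. Setting this equal to supply: 180.5 - 0.5Ps = -103 + Ps, so Ps = 189.
Buyers pay Pb = 189 − 90 = 99; Q' = -103 + 1·189 = 86.
Buyers' price falls by P* − Pb = 159 − 99 = 60; sellers' price rises by Ps − P* = 189 − 159 = 30.

Buyers gain $60 per unit; sellers gain $30 per unit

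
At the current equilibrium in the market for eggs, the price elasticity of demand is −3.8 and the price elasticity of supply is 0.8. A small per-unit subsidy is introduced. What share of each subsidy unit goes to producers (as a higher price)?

For a small subsidy around the equilibrium, the benefit split depends on the relative slopes, which at a point are proportional to the elasticities.
Buyer share = εs/(εs + |εd|) = 0.8/(0.8 + 3.8) = 4/23; seller share = |εd|/(εs + |εd|) = 19/23.
So producers capture 19/23 of the subsidy.

Producer share = 19/23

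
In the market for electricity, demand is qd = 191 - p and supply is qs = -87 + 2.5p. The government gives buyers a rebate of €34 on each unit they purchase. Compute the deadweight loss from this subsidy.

Deadweight loss = 2890/7

Pre-subsidy: 191 - p = -87 + 2.5p gives p* = 556/7, q* = 781/7.
With the rebate, buyers effectively pay pb = ps − 34, where ps is the price sellers receive.
Demand in terms of ps becomes qd = 191 − 1(ps − 34) = 225 - ps. Setting this equal to supply: 225 - ps = -87 + 2.5ps, so ps = 624/7.
Buyers pay pb = 624/7 − 34 = 386/7; q' = -87 + 2.5·(624/7) = 951/7.
The subsidy expands output by 951/7 − 781/7 = 170/7 past the efficient level; on those units the gap between marginal cost and willingness to pay runs from 0 up to 34.
DWL = ½ × 34 × 170/7 = 2890/7.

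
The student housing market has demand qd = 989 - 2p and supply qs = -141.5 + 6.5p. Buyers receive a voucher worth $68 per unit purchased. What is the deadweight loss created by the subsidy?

Deadweight loss = $3536

Pre-subsidy: 989 - 2p = -141.5 + 6.5p gives p* = 133, q* = 723.
With the rebate, buyers effectively pay pb = ps − 68, where ps is the price sellers receive.
Demand in terms of ps becomes qd = 989 − 2(ps − 68) = 1125 - 2ps. Setting this equal to supply: 1125 - 2ps = -141.5 + 6.5ps, so ps = 149.
Buyers pay pb = 149 − 68 = 81; q' = -141.5 + 6.5·149 = 827.
The subsidy expands output by 827 − 723 = 104 past the efficient level; on those units the gap between marginal cost and willingness to pay runs from 0 up to 68.
DWL = ½ × 68 × 104 = 3536.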